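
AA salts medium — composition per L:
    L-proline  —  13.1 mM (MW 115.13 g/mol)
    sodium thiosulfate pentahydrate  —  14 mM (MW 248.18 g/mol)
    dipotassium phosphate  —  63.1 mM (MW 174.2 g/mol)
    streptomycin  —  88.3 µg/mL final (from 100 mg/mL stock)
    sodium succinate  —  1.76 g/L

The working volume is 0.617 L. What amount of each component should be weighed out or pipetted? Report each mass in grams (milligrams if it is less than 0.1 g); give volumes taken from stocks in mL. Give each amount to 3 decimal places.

L-proline 0.931 g; sodium thiosulfate pentahydrate 2.144 g; dipotassium phosphate 6.782 g; streptomycin 0.545 mL; sodium succinate 1.086 g

Working volume: 0.617 L.
L-proline: 13.1 mmol/L × 115.13 g/mol × 0.617 L ÷ 1000 = 0.931 g
sodium thiosulfate pentahydrate: 14 mmol/L × 248.18 g/mol × 0.617 L ÷ 1000 = 2.144 g
dipotassium phosphate: 63.1 mmol/L × 174.2 g/mol × 0.617 L ÷ 1000 = 6.782 g
streptomycin: V = C2·V2/C1 = 88.3 µg/mL × 617 mL ÷ 100000 µg/mL = 0.545 mL
sodium succinate: 1.76 g/L × 0.617 L = 1.086 g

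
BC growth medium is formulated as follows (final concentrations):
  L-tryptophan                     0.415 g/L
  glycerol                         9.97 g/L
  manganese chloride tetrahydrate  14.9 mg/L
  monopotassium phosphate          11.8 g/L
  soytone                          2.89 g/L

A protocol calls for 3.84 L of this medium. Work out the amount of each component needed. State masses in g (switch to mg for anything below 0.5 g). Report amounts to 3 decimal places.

L-tryptophan 1.594 g; glycerol 38.285 g; manganese chloride tetrahydrate 57.216 mg; monopotassium phosphate 45.312 g; soytone 11.098 g

Working volume: 3.84 L.
L-tryptophan: 0.415 g/L × 3.84 L = 1.594 g
glycerol: 9.97 g/L × 3.84 L = 38.285 g
manganese chloride tetrahydrate: 14.9 mg/L × 3.84 L = 57.216 mg
monopotassium phosphate: 11.8 g/L × 3.84 L = 45.312 g
soytone: 2.89 g/L × 3.84 L = 11.098 g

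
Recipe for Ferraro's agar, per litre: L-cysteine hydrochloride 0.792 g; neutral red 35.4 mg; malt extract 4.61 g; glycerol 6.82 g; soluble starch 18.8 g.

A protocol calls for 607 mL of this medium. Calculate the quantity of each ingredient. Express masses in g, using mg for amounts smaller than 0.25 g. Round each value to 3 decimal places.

Ratio of target to recipe volume: 607 / 1000 = 0.607.
L-cysteine hydrochloride: 0.792 g × (607 mL / 1000 mL) = 0.481 g
neutral red: 35.4 mg × (607 mL / 1000 mL) = 21.488 mg
malt extract: 4.61 g × (607 mL / 1000 mL) = 2.798 g
glycerol: 6.82 g × (607 mL / 1000 mL) = 4.140 g
soluble starch: 18.8 g × (607 mL / 1000 mL) = 11.412 g

L-cysteine hydrochloride 0.481 g; neutral red 21.488 mg; malt extract 2.798 g; glycerol 4.140 g; soluble starch 11.412 g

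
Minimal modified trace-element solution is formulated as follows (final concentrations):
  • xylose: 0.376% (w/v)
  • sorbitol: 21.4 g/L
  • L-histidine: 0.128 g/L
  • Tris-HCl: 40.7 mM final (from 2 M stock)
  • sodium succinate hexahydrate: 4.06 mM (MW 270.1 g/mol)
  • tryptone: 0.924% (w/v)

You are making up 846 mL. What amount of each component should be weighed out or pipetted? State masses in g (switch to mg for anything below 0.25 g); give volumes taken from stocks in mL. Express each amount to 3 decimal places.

xylose 3.181 g; sorbitol 18.104 g; L-histidine 108.288 mg; Tris-HCl 17.216 mL; sodium succinate hexahydrate 0.928 g; tryptone 7.817 g

Target volume = 846 mL = 0.846 L.
xylose: 0.376% w/v = 3.76 g/L → 3.76 × 0.846 L = 3.181 g
sorbitol: 21.4 g/L × 0.846 L = 18.104 g
L-histidine: 0.128 g/L × 0.846 L = 0.108288 g = 108.288 mg
Tris-HCl: C1V1 = C2V2 → 40.7 mM × 846 mL ÷ 2000 mM = 17.216 mL
sodium succinate hexahydrate: 4.06 mmol/L × 270.1 g/mol × 0.846 L ÷ 1000 = 0.928 g
tryptone: 0.924% w/v = 9.24 g/L → 9.24 × 0.846 L = 7.817 g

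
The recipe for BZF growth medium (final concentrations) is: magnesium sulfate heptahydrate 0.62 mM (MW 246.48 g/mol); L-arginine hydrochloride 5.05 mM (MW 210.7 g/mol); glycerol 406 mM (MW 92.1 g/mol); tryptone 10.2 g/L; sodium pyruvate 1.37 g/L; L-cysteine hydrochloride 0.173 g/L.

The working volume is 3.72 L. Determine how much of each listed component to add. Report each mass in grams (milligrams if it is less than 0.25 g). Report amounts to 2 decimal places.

Scale factor relative to 1 L: 3.72.
magnesium sulfate heptahydrate: 0.62 mmol/L × 246.48 g/mol × 3.72 L ÷ 1000 = 0.57 g
L-arginine hydrochloride: 5.05 mmol/L × 210.7 g/mol × 3.72 L ÷ 1000 = 3.96 g
glycerol: 406 mmol/L × 92.1 g/mol × 3.72 L ÷ 1000 = 139.10 g
tryptone: 10.2 g/L × 3.72 L = 37.94 g
sodium pyruvate: 1.37 g/L × 3.72 L = 5.10 g
L-cysteine hydrochloride: 0.173 g/L × 3.72 L = 0.64 g

magnesium sulfate heptahydrate 0.57 g; L-arginine hydrochloride 3.96 g; glycerol 139.10 g; tryptone 37.94 g; sodium pyruvate 5.10 g; L-cysteine hydrochloride 0.64 g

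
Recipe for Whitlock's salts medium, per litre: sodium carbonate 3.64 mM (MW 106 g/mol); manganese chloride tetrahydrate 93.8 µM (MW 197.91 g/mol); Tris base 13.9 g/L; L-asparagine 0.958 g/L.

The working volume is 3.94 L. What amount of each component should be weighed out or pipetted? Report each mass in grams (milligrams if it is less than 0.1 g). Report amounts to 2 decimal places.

Scale factor relative to 1 L: 3.94.
sodium carbonate: 3.64 mmol/L × 106 g/mol × 3.94 L ÷ 1000 = 1.52 g
manganese chloride tetrahydrate: 93.8 µmol/L × 197.91 g/mol × 3.94 L ÷ 1000 = 73.14 mg
Tris base: 13.9 g/L × 3.94 L = 54.77 g
L-asparagine: 0.958 g/L × 3.94 L = 3.77 g

sodium carbonate 1.52 g; manganese chloride tetrahydrate 73.14 mg; Tris base 54.77 g; L-asparagine 3.77 g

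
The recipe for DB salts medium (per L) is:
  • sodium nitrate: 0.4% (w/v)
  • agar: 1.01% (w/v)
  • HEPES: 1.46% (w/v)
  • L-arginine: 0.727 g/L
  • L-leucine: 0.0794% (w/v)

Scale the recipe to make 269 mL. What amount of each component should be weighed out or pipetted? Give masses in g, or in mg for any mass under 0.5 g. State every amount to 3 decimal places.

sodium nitrate 1.076 g; agar 2.717 g; HEPES 3.927 g; L-arginine 195.563 mg; L-leucine 213.586 mg

Working volume: 269 mL = 0.269 L.
sodium nitrate: 0.4 g per 100 mL × 269 mL ÷ 100 = 1.076 g
agar: 1.01% w/v = 10.1 g/L → 10.1 × 0.269 L = 2.717 g
HEPES: 1.46% w/v = 14.6 g/L → 14.6 × 0.269 L = 3.927 g
L-arginine: 0.727 g/L × 0.269 L = 0.195563 g = 195.563 mg
L-leucine: 0.0794 g per 100 mL × 269 mL ÷ 100 = 0.213586 g = 213.586 mg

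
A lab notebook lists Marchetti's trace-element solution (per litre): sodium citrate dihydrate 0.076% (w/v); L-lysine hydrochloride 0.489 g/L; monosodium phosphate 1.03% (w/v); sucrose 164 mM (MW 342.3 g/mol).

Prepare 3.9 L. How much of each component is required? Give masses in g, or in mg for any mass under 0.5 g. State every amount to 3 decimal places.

sodium citrate dihydrate 2.964 g; L-lysine hydrochloride 1.907 g; monosodium phosphate 40.170 g; sucrose 218.935 g

Scale factor relative to 1 L: 3.9.
sodium citrate dihydrate: 0.076% w/v = 0.76 g/L → 0.76 × 3.9 L = 2.964 g
L-lysine hydrochloride: 0.489 g/L × 3.9 L = 1.907 g
monosodium phosphate: 1.03% w/v = 10.3 g/L → 10.3 × 3.9 L = 40.170 g
sucrose: 164 mmol/L × 342.3 g/mol × 3.9 L ÷ 1000 = 218.935 g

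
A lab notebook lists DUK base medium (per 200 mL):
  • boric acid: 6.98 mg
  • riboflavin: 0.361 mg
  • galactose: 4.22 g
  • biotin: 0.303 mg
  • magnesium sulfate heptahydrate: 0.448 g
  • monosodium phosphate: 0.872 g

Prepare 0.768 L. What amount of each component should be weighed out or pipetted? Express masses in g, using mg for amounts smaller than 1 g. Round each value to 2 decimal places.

Scale factor = 768 mL / 200 mL = 3.84.
boric acid: 6.98 mg × (768 mL / 200 mL) = 26.80 mg
riboflavin: 0.361 mg × (768 mL / 200 mL) = 1.39 mg
galactose: 4.22 g × (768 mL / 200 mL) = 16.20 g
biotin: 0.303 mg × (768 mL / 200 mL) = 1.16 mg
magnesium sulfate heptahydrate: 0.448 g × (768 mL / 200 mL) = 1.72 g
monosodium phosphate: 0.872 g × (768 mL / 200 mL) = 3.35 g

boric acid 26.80 mg; riboflavin 1.39 mg; galactose 16.20 g; biotin 1.16 mg; magnesium sulfate heptahydrate 1.72 g; monosodium phosphate 3.35 g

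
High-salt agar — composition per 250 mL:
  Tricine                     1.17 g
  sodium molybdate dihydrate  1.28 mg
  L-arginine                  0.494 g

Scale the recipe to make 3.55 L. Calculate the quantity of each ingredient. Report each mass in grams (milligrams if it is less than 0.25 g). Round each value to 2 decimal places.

Tricine 16.61 g; sodium molybdate dihydrate 18.18 mg; L-arginine 7.01 g

Ratio of target to recipe volume: 3550 / 250 = 14.2.
Tricine: 1.17 g × (3550 mL / 250 mL) = 16.61 g
sodium molybdate dihydrate: 1.28 mg × (3550 mL / 250 mL) = 18.18 mg
L-arginine: 0.494 g × (3550 mL / 250 mL) = 7.01 g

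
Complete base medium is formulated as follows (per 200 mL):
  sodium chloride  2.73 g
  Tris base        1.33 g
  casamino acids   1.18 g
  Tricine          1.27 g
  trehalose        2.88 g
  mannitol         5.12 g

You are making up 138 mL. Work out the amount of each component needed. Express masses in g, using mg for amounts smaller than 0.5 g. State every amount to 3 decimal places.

Ratio of target to recipe volume: 138 / 200 = 0.69.
sodium chloride: 2.73 g × (138 mL / 200 mL) = 1.884 g
Tris base: 1.33 g × (138 mL / 200 mL) = 0.918 g
casamino acids: 1.18 g × (138 mL / 200 mL) = 0.814 g
Tricine: 1.27 g × (138 mL / 200 mL) = 0.876 g
trehalose: 2.88 g × (138 mL / 200 mL) = 1.987 g
mannitol: 5.12 g × (138 mL / 200 mL) = 3.533 g

sodium chloride 1.884 g; Tris base 0.918 g; casamino acids 0.814 g; Tricine 0.876 g; trehalose 1.987 g; mannitol 3.533 g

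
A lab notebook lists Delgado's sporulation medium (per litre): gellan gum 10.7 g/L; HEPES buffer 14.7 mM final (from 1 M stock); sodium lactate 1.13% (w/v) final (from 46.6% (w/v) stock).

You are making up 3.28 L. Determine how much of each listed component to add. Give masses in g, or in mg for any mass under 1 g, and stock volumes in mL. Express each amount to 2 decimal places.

gellan gum 35.10 g; HEPES buffer 48.22 mL; sodium lactate 79.54 mL

Scale factor relative to 1 L: 3.28.
gellan gum: 10.7 g/L × 3.28 L = 35.10 g
HEPES buffer: C1V1 = C2V2 → 14.7 mM × 3280 mL ÷ 1000 mM = 48.22 mL
sodium lactate: dilute stock: 1.13% ÷ 46.6% × 3280 mL = 79.54 mL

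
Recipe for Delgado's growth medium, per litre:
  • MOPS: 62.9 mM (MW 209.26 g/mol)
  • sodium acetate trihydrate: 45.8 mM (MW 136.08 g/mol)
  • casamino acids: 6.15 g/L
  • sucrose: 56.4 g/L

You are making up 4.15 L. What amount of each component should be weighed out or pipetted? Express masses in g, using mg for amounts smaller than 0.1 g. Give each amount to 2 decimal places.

MOPS 54.62 g; sodium acetate trihydrate 25.86 g; casamino acids 25.52 g; sucrose 234.06 g

Scale factor relative to 1 L: 4.15.
MOPS: 62.9 mmol/L × 209.26 g/mol × 4.15 L ÷ 1000 = 54.62 g
sodium acetate trihydrate: 45.8 mmol/L × 136.08 g/mol × 4.15 L ÷ 1000 = 25.86 g
casamino acids: 6.15 g/L × 4.15 L = 25.52 g
sucrose: 56.4 g/L × 4.15 L = 234.06 g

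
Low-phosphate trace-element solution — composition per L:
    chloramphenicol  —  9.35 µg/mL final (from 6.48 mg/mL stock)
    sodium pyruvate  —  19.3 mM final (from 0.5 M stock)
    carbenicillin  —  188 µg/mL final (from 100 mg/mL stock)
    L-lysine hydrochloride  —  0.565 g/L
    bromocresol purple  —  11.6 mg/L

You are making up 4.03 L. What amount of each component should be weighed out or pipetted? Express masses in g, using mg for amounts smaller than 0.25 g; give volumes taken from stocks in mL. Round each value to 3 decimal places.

Working volume: 4.03 L.
chloramphenicol: C1V1 = C2V2 → 9.35 µg/mL × 4030 mL ÷ 6480 µg/mL = 5.815 mL
sodium pyruvate: dilute stock: 19.3 mM × 4030 mL ÷ 500 mM = 155.558 mL
carbenicillin: C1V1 = C2V2 → 188 µg/mL × 4030 mL ÷ 100000 µg/mL = 7.576 mL
L-lysine hydrochloride: 0.565 g/L × 4.03 L = 2.277 g
bromocresol purple: 11.6 mg/L × 4.03 L = 46.748 mg

chloramphenicol 5.815 mL; sodium pyruvate 155.558 mL; carbenicillin 7.576 mL; L-lysine hydrochloride 2.277 g; bromocresol purple 46.748 mg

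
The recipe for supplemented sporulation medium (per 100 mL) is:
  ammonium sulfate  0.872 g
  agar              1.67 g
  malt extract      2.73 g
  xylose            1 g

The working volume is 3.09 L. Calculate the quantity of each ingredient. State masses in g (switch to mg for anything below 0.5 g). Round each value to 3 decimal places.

ammonium sulfate 26.945 g; agar 51.603 g; malt extract 84.357 g; xylose 30.900 g

Ratio of target to recipe volume: 3090 / 100 = 30.9.
ammonium sulfate: 0.872 g × (3090 mL / 100 mL) = 26.945 g
agar: 1.67 g × (3090 mL / 100 mL) = 51.603 g
malt extract: 2.73 g × (3090 mL / 100 mL) = 84.357 g
xylose: 1 g × (3090 mL / 100 mL) = 30.900 g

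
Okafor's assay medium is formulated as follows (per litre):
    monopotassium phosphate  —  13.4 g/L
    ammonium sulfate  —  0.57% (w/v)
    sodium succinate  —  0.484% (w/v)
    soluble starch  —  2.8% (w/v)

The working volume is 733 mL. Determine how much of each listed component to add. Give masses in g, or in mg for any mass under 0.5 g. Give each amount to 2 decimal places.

monopotassium phosphate 9.82 g; ammonium sulfate 4.18 g; sodium succinate 3.55 g; soluble starch 20.52 g

Working volume: 733 mL = 0.733 L.
monopotassium phosphate: 13.4 g/L × 0.733 L = 9.82 g
ammonium sulfate: 0.57 g per 100 mL × 733 mL ÷ 100 = 4.18 g
sodium succinate: 0.484% w/v = 4.84 g/L → 4.84 × 0.733 L = 3.55 g
soluble starch: 2.8 g per 100 mL × 733 mL ÷ 100 = 20.52 g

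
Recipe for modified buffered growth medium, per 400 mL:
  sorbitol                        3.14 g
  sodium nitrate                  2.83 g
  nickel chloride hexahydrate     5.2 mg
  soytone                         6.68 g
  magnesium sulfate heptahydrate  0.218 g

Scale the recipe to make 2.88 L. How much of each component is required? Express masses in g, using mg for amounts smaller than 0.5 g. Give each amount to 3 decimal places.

Scale factor = 2880 mL / 400 mL = 7.2.
sorbitol: 3.14 g × (2880 mL / 400 mL) = 22.608 g
sodium nitrate: 2.83 g × (2880 mL / 400 mL) = 20.376 g
nickel chloride hexahydrate: 5.2 mg × (2880 mL / 400 mL) = 37.440 mg
soytone: 6.68 g × (2880 mL / 400 mL) = 48.096 g
magnesium sulfate heptahydrate: 0.218 g × (2880 mL / 400 mL) = 1.570 g

sorbitol 22.608 g; sodium nitrate 20.376 g; nickel chloride hexahydrate 37.440 mg; soytone 48.096 g; magnesium sulfate heptahydrate 1.570 g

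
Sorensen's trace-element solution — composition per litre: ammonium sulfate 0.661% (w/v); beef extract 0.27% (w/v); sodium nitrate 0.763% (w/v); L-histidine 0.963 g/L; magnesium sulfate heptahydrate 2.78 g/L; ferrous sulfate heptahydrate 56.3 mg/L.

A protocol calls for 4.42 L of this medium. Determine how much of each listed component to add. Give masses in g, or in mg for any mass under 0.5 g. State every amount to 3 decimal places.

ammonium sulfate 29.216 g; beef extract 11.934 g; sodium nitrate 33.725 g; L-histidine 4.256 g; magnesium sulfate heptahydrate 12.288 g; ferrous sulfate heptahydrate 248.846 mg

Working volume: 4.42 L.
ammonium sulfate: 0.661% w/v = 6.61 g/L → 6.61 × 4.42 L = 29.216 g
beef extract: 0.27% w/v = 2.7 g/L → 2.7 × 4.42 L = 11.934 g
sodium nitrate: 0.763 g per 100 mL × 4420 mL ÷ 100 = 33.725 g
L-histidine: 0.963 g/L × 4.42 L = 4.256 g
magnesium sulfate heptahydrate: 2.78 g/L × 4.42 L = 12.288 g
ferrous sulfate heptahydrate: 56.3 mg/L × 4.42 L = 248.846 mg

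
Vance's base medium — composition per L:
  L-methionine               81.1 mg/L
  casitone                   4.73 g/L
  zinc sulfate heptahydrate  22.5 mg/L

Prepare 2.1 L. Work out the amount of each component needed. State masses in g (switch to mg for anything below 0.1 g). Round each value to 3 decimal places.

L-methionine 0.170 g; casitone 9.933 g; zinc sulfate heptahydrate 47.250 mg

Working volume: 2.1 L.
L-methionine: 81.1 mg/L × 2.1 L = 170.31 mg = 0.170 g
casitone: 4.73 g/L × 2.1 L = 9.933 g
zinc sulfate heptahydrate: 22.5 mg/L × 2.1 L = 47.250 mg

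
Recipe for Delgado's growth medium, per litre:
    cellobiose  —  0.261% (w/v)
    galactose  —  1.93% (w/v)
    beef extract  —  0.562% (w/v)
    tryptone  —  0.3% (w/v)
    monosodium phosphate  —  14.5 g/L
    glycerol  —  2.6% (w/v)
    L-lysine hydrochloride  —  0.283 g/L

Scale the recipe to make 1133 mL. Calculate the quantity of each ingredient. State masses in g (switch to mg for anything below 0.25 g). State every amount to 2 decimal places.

Target volume = 1133 mL = 1.133 L.
cellobiose: 0.261 g per 100 mL × 1133 mL ÷ 100 = 2.96 g
galactose: 1.93 g per 100 mL × 1133 mL ÷ 100 = 21.87 g
beef extract: 0.562% w/v = 5.62 g/L → 5.62 × 1.133 L = 6.37 g
tryptone: 0.3 g per 100 mL × 1133 mL ÷ 100 = 3.40 g
monosodium phosphate: 14.5 g/L × 1.133 L = 16.43 g
glycerol: 2.6% w/v = 26 g/L → 26 × 1.133 L = 29.46 g
L-lysine hydrochloride: 0.283 g/L × 1.133 L = 0.32 g

cellobiose 2.96 g; galactose 21.87 g; beef extract 6.37 g; tryptone 3.40 g; monosodium phosphate 16.43 g; glycerol 29.46 g; L-lysine hydrochloride 0.32 g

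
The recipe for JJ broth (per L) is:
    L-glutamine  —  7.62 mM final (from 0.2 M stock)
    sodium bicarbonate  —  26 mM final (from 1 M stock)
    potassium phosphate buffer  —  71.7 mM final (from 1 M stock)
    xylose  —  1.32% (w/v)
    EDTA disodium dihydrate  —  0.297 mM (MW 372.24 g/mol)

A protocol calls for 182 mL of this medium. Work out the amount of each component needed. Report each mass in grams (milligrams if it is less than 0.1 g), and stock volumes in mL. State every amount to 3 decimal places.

Scale factor relative to 1 L: 0.182.
L-glutamine: C1V1 = C2V2 → 7.62 mM × 182 mL ÷ 200 mM = 6.934 mL
sodium bicarbonate: dilute stock: 26 mM × 182 mL ÷ 1000 mM = 4.732 mL
potassium phosphate buffer: C1V1 = C2V2 → 71.7 mM × 182 mL ÷ 1000 mM = 13.049 mL
xylose: 1.32% w/v = 13.2 g/L → 13.2 × 0.182 L = 2.402 g
EDTA disodium dihydrate: 0.297 mmol/L × 372.24 mg/mmol × 0.182 L = 20.121 mg

L-glutamine 6.934 mL; sodium bicarbonate 4.732 mL; potassium phosphate buffer 13.049 mL; xylose 2.402 g; EDTA disodium dihydrate 20.121 mg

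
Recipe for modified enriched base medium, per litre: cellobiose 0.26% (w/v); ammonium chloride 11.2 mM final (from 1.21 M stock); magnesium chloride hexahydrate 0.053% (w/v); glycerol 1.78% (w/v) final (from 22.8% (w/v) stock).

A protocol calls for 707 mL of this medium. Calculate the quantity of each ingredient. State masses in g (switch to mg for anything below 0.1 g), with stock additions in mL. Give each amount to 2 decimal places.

cellobiose 1.84 g; ammonium chloride 6.54 mL; magnesium chloride hexahydrate 0.37 g; glycerol 55.20 mL

Scale factor relative to 1 L: 0.707.
cellobiose: 0.26% w/v = 2.6 g/L → 2.6 × 0.707 L = 1.84 g
ammonium chloride: C1V1 = C2V2 → 11.2 mM × 707 mL ÷ 1210 mM = 6.54 mL
magnesium chloride hexahydrate: 0.053% w/v = 0.53 g/L → 0.53 × 0.707 L = 0.37 g
glycerol: C1V1 = C2V2 → 1.78% ÷ 22.8% × 707 mL = 55.20 mL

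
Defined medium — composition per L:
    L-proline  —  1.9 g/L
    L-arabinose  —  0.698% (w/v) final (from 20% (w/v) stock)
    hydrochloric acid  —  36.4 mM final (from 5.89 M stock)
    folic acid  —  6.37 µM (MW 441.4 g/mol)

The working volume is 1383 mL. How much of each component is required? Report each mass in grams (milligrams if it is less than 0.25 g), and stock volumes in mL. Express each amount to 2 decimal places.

Working volume: 1383 mL = 1.383 L.
L-proline: 1.9 g/L × 1.383 L = 2.63 g
L-arabinose: C1V1 = C2V2 → 0.698% ÷ 20% × 1383 mL = 48.27 mL
hydrochloric acid: C1V1 = C2V2 → 36.4 mM × 1383 mL ÷ 5890 mM = 8.55 mL
folic acid: 6.37 µmol/L × 441.4 g/mol × 1.383 L ÷ 1000 = 3.89 mg

L-proline 2.63 g; L-arabinose 48.27 mL; hydrochloric acid 8.55 mL; folic acid 3.89 mg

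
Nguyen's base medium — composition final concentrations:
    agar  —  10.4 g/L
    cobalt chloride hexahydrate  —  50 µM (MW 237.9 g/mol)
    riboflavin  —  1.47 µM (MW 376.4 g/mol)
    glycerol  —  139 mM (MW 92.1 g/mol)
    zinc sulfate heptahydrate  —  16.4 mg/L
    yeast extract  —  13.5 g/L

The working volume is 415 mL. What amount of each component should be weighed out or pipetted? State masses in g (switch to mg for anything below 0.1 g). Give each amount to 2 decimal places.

agar 4.32 g; cobalt chloride hexahydrate 4.94 mg; riboflavin 0.23 mg; glycerol 5.31 g; zinc sulfate heptahydrate 6.81 mg; yeast extract 5.60 g

Scale factor relative to 1 L: 0.415.
agar: 10.4 g/L × 0.415 L = 4.32 g
cobalt chloride hexahydrate: 50 µmol/L × 237.9 g/mol × 0.415 L ÷ 1000 = 4.94 mg
riboflavin: 1.47 µmol/L × 376.4 g/mol × 0.415 L ÷ 1000 = 0.23 mg
glycerol: 139 mmol/L × 92.1 g/mol × 0.415 L ÷ 1000 = 5.31 g
zinc sulfate heptahydrate: 16.4 mg/L × 0.415 L = 6.81 mg
yeast extract: 13.5 g/L × 0.415 L = 5.60 g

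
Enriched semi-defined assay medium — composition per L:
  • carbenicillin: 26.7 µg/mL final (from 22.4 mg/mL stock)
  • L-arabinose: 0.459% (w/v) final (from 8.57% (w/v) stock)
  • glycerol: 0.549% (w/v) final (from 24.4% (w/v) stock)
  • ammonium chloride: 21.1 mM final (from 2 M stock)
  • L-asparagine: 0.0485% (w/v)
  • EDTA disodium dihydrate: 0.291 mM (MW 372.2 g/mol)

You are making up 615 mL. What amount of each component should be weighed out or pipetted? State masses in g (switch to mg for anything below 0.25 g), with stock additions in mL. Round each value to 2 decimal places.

carbenicillin 0.73 mL; L-arabinose 32.94 mL; glycerol 13.84 mL; ammonium chloride 6.49 mL; L-asparagine 0.30 g; EDTA disodium dihydrate 66.61 mg

Working volume: 615 mL = 0.615 L.
carbenicillin: dilute stock: 26.7 µg/mL × 615 mL ÷ 22400 µg/mL = 0.73 mL
L-arabinose: dilute stock: 0.459% ÷ 8.57% × 615 mL = 32.94 mL
glycerol: C1V1 = C2V2 → 0.549% ÷ 24.4% × 615 mL = 13.84 mL
ammonium chloride: dilute stock: 21.1 mM × 615 mL ÷ 2000 mM = 6.49 mL
L-asparagine: 0.0485 g per 100 mL × 615 mL ÷ 100 = 0.30 g
EDTA disodium dihydrate: 0.291 mmol/L × 372.2 mg/mmol × 0.615 L = 66.61 mg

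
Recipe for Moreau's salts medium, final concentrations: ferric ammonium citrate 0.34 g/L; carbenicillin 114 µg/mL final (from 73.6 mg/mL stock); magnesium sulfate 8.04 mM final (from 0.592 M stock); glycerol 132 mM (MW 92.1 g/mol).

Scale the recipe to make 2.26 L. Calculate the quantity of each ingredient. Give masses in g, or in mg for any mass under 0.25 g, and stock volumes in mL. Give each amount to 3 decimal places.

Working volume: 2.26 L.
ferric ammonium citrate: 0.34 g/L × 2.26 L = 0.768 g
carbenicillin: C1V1 = C2V2 → 114 µg/mL × 2260 mL ÷ 73600 µg/mL = 3.501 mL
magnesium sulfate: V = C2·V2/C1 = 8.04 mM × 2260 mL ÷ 592 mM = 30.693 mL
glycerol: 132 mmol/L × 92.1 g/mol × 2.26 L ÷ 1000 = 27.475 g

ferric ammonium citrate 0.768 g; carbenicillin 3.501 mL; magnesium sulfate 30.693 mL; glycerol 27.475 g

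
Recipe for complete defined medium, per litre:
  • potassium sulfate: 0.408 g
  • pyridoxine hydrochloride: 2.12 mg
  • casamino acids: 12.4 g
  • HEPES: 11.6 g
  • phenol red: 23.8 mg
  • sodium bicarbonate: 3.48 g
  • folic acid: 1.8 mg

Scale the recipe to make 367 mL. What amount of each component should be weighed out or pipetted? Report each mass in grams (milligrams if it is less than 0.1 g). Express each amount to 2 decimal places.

Ratio of target to recipe volume: 367 / 1000 = 0.367.
potassium sulfate: 0.408 g × (367 mL / 1000 mL) = 0.15 g
pyridoxine hydrochloride: 2.12 mg × (367 mL / 1000 mL) = 0.78 mg
casamino acids: 12.4 g × (367 mL / 1000 mL) = 4.55 g
HEPES: 11.6 g × (367 mL / 1000 mL) = 4.26 g
phenol red: 23.8 mg × (367 mL / 1000 mL) = 8.73 mg
sodium bicarbonate: 3.48 g × (367 mL / 1000 mL) = 1.28 g
folic acid: 1.8 mg × (367 mL / 1000 mL) = 0.66 mg

potassium sulfate 0.15 g; pyridoxine hydrochloride 0.78 mg; casamino acids 4.55 g; HEPES 4.26 g; phenol red 8.73 mg; sodium bicarbonate 1.28 g; folic acid 0.66 mg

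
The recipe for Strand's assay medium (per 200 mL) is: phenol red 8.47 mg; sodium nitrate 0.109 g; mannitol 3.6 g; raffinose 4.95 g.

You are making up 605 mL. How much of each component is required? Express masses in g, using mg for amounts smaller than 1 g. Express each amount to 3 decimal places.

phenol red 25.622 mg; sodium nitrate 329.725 mg; mannitol 10.890 g; raffinose 14.974 g

Ratio of target to recipe volume: 605 / 200 = 3.025.
phenol red: 8.47 mg × (605 mL / 200 mL) = 25.622 mg
sodium nitrate: 0.109 g × (605 mL / 200 mL) = 0.329725 g = 329.725 mg
mannitol: 3.6 g × (605 mL / 200 mL) = 10.890 g
raffinose: 4.95 g × (605 mL / 200 mL) = 14.974 g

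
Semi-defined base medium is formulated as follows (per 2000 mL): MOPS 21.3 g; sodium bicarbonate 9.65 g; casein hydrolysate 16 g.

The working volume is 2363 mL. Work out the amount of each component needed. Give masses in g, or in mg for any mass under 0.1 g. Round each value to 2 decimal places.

Ratio of target to recipe volume: 2363 / 2000 = 1.1815.
MOPS: 21.3 g × (2363 mL / 2000 mL) = 25.17 g
sodium bicarbonate: 9.65 g × (2363 mL / 2000 mL) = 11.40 g
casein hydrolysate: 16 g × (2363 mL / 2000 mL) = 18.90 g

MOPS 25.17 g; sodium bicarbonate 11.40 g; casein hydrolysate 18.90 g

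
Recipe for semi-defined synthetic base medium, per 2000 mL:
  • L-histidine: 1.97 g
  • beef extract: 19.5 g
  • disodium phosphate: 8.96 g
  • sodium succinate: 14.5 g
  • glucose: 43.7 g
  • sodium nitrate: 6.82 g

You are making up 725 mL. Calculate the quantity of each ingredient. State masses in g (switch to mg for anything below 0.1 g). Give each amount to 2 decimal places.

Scale factor = 725 mL / 2000 mL = 0.3625.
L-histidine: 1.97 g × (725 mL / 2000 mL) = 0.71 g
beef extract: 19.5 g × (725 mL / 2000 mL) = 7.07 g
disodium phosphate: 8.96 g × (725 mL / 2000 mL) = 3.25 g
sodium succinate: 14.5 g × (725 mL / 2000 mL) = 5.26 g
glucose: 43.7 g × (725 mL / 2000 mL) = 15.84 g
sodium nitrate: 6.82 g × (725 mL / 2000 mL) = 2.47 g

L-histidine 0.71 g; beef extract 7.07 g; disodium phosphate 3.25 g; sodium succinate 5.26 g; glucose 15.84 g; sodium nitrate 2.47 g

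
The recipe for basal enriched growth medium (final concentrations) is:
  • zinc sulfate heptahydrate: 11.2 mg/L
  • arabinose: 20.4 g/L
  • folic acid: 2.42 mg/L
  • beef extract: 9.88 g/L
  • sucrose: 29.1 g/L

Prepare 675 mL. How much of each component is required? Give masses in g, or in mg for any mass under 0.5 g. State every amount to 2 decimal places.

Working volume: 675 mL = 0.675 L.
zinc sulfate heptahydrate: 11.2 mg/L × 0.675 L = 7.56 mg
arabinose: 20.4 g/L × 0.675 L = 13.77 g
folic acid: 2.42 mg/L × 0.675 L = 1.63 mg
beef extract: 9.88 g/L × 0.675 L = 6.67 g
sucrose: 29.1 g/L × 0.675 L = 19.64 g

zinc sulfate heptahydrate 7.56 mg; arabinose 13.77 g; folic acid 1.63 mg; beef extract 6.67 g; sucrose 19.64 g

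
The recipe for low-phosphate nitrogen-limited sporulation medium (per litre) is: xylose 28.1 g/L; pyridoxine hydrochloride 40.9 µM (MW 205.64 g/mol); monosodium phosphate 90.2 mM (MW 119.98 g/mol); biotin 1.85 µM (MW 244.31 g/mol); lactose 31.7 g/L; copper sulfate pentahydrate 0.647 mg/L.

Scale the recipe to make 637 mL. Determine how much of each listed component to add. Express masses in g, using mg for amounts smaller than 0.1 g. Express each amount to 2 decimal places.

xylose 17.90 g; pyridoxine hydrochloride 5.36 mg; monosodium phosphate 6.89 g; biotin 0.29 mg; lactose 20.19 g; copper sulfate pentahydrate 0.41 mg

Target volume = 637 mL = 0.637 L.
xylose: 28.1 g/L × 0.637 L = 17.90 g
pyridoxine hydrochloride: 40.9 µmol/L × 205.64 g/mol × 0.637 L ÷ 1000 = 5.36 mg
monosodium phosphate: 90.2 mmol/L × 119.98 g/mol × 0.637 L ÷ 1000 = 6.89 g
biotin: 1.85 µmol/L × 244.31 g/mol × 0.637 L ÷ 1000 = 0.29 mg
lactose: 31.7 g/L × 0.637 L = 20.19 g
copper sulfate pentahydrate: 0.647 mg/L × 0.637 L = 0.41 mg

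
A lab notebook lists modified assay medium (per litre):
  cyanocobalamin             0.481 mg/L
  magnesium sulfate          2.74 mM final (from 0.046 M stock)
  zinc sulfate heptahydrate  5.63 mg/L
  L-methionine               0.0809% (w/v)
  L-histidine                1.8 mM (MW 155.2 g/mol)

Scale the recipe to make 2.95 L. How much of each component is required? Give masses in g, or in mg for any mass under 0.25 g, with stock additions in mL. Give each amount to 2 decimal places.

cyanocobalamin 1.42 mg; magnesium sulfate 175.72 mL; zinc sulfate heptahydrate 16.61 mg; L-methionine 2.39 g; L-histidine 0.82 g

Working volume: 2.95 L.
cyanocobalamin: 0.481 mg/L × 2.95 L = 1.42 mg
magnesium sulfate: dilute stock: 2.74 mM × 2950 mL ÷ 46 mM = 175.72 mL
zinc sulfate heptahydrate: 5.63 mg/L × 2.95 L = 16.61 mg
L-methionine: 0.0809% w/v = 0.809 g/L → 0.809 × 2.95 L = 2.39 g
L-histidine: 1.8 mmol/L × 155.2 g/mol × 2.95 L ÷ 1000 = 0.82 g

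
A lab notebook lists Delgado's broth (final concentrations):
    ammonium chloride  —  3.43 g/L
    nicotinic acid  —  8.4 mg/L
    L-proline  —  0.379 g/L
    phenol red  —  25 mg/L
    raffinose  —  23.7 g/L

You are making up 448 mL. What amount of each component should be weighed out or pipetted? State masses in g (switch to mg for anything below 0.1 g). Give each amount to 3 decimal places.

ammonium chloride 1.537 g; nicotinic acid 3.763 mg; L-proline 0.170 g; phenol red 11.200 mg; raffinose 10.618 g

Working volume: 448 mL = 0.448 L.
ammonium chloride: 3.43 g/L × 0.448 L = 1.537 g
nicotinic acid: 8.4 mg/L × 0.448 L = 3.763 mg
L-proline: 0.379 g/L × 0.448 L = 0.170 g
phenol red: 25 mg/L × 0.448 L = 11.200 mg
raffinose: 23.7 g/L × 0.448 L = 10.618 g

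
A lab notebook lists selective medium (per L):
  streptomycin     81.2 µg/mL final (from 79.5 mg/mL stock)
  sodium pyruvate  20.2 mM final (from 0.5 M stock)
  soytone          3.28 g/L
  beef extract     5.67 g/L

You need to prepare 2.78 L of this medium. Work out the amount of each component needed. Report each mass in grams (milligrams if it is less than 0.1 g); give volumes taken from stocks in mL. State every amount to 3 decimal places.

streptomycin 2.839 mL; sodium pyruvate 112.312 mL; soytone 9.118 g; beef extract 15.763 g

Scale factor relative to 1 L: 2.78.
streptomycin: V = C2·V2/C1 = 81.2 µg/mL × 2780 mL ÷ 79500 µg/mL = 2.839 mL
sodium pyruvate: V = C2·V2/C1 = 20.2 mM × 2780 mL ÷ 500 mM = 112.312 mL
soytone: 3.28 g/L × 2.78 L = 9.118 g
beef extract: 5.67 g/L × 2.78 L = 15.763 g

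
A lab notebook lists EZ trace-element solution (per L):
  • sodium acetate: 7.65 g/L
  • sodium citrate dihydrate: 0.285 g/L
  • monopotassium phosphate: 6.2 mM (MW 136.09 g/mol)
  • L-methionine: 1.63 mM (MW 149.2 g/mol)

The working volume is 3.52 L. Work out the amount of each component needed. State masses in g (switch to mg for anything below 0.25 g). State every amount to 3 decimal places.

Working volume: 3.52 L.
sodium acetate: 7.65 g/L × 3.52 L = 26.928 g
sodium citrate dihydrate: 0.285 g/L × 3.52 L = 1.003 g
monopotassium phosphate: 6.2 mmol/L × 136.09 g/mol × 3.52 L ÷ 1000 = 2.970 g
L-methionine: 1.63 mmol/L × 149.2 g/mol × 3.52 L ÷ 1000 = 0.856 g

sodium acetate 26.928 g; sodium citrate dihydrate 1.003 g; monopotassium phosphate 2.970 g; L-methionine 0.856 g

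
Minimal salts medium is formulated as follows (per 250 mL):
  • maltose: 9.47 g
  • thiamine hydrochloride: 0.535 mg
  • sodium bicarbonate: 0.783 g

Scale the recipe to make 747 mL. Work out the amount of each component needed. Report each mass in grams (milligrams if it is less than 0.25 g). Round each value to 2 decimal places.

Scale factor = 747 mL / 250 mL = 2.988.
maltose: 9.47 g × (747 mL / 250 mL) = 28.30 g
thiamine hydrochloride: 0.535 mg × (747 mL / 250 mL) = 1.60 mg
sodium bicarbonate: 0.783 g × (747 mL / 250 mL) = 2.34 g

maltose 28.30 g; thiamine hydrochloride 1.60 mg; sodium bicarbonate 2.34 g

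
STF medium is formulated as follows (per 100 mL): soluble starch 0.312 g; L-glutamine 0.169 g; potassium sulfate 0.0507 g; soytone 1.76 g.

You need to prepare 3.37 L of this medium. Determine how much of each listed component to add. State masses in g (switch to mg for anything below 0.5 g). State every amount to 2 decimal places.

Scale factor = 3370 mL / 100 mL = 33.7.
soluble starch: 0.312 g × (3370 mL / 100 mL) = 10.51 g
L-glutamine: 0.169 g × (3370 mL / 100 mL) = 5.70 g
potassium sulfate: 0.0507 g × (3370 mL / 100 mL) = 1.71 g
soytone: 1.76 g × (3370 mL / 100 mL) = 59.31 g

soluble starch 10.51 g; L-glutamine 5.70 g; potassium sulfate 1.71 g; soytone 59.31 g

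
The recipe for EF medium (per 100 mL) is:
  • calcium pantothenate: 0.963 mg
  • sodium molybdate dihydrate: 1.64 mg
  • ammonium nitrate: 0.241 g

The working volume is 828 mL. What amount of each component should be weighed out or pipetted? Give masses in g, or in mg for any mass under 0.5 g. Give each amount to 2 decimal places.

calcium pantothenate 7.97 mg; sodium molybdate dihydrate 13.58 mg; ammonium nitrate 2.00 g

Ratio of target to recipe volume: 828 / 100 = 8.28.
calcium pantothenate: 0.963 mg × (828 mL / 100 mL) = 7.97 mg
sodium molybdate dihydrate: 1.64 mg × (828 mL / 100 mL) = 13.58 mg
ammonium nitrate: 0.241 g × (828 mL / 100 mL) = 2.00 g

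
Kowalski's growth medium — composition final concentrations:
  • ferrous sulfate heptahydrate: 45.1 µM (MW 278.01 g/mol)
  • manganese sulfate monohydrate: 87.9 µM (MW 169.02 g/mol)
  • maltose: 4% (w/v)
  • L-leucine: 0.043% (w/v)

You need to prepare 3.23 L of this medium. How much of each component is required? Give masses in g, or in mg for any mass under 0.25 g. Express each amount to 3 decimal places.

Scale factor relative to 1 L: 3.23.
ferrous sulfate heptahydrate: 45.1 µmol/L × 278.01 g/mol × 3.23 L ÷ 1000 = 40.499 mg
manganese sulfate monohydrate: 87.9 µmol/L × 169.02 g/mol × 3.23 L ÷ 1000 = 47.988 mg
maltose: 4% w/v = 40 g/L → 40 × 3.23 L = 129.200 g
L-leucine: 0.043% w/v = 0.43 g/L → 0.43 × 3.23 L = 1.389 g

ferrous sulfate heptahydrate 40.499 mg; manganese sulfate monohydrate 47.988 mg; maltose 129.200 g; L-leucine 1.389 g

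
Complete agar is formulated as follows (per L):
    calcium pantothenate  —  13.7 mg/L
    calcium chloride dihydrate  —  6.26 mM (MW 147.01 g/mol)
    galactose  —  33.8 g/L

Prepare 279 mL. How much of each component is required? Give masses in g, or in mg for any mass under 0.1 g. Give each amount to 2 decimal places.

calcium pantothenate 3.82 mg; calcium chloride dihydrate 0.26 g; galactose 9.43 g

Working volume: 279 mL = 0.279 L.
calcium pantothenate: 13.7 mg/L × 0.279 L = 3.82 mg
calcium chloride dihydrate: 6.26 mmol/L × 147.01 g/mol × 0.279 L ÷ 1000 = 0.26 g
galactose: 33.8 g/L × 0.279 L = 9.43 g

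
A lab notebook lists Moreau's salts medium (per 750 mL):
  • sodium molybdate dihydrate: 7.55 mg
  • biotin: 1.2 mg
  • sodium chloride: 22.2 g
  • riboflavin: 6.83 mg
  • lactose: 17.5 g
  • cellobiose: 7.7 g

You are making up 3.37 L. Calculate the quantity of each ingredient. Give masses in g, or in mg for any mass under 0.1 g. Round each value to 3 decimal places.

sodium molybdate dihydrate 33.925 mg; biotin 5.392 mg; sodium chloride 99.752 g; riboflavin 30.689 mg; lactose 78.633 g; cellobiose 34.599 g

Ratio of target to recipe volume: 3370 / 750 = 4.49333.
sodium molybdate dihydrate: 7.55 mg × (3370 mL / 750 mL) = 33.925 mg
biotin: 1.2 mg × (3370 mL / 750 mL) = 5.392 mg
sodium chloride: 22.2 g × (3370 mL / 750 mL) = 99.752 g
riboflavin: 6.83 mg × (3370 mL / 750 mL) = 30.689 mg
lactose: 17.5 g × (3370 mL / 750 mL) = 78.633 g
cellobiose: 7.7 g × (3370 mL / 750 mL) = 34.599 g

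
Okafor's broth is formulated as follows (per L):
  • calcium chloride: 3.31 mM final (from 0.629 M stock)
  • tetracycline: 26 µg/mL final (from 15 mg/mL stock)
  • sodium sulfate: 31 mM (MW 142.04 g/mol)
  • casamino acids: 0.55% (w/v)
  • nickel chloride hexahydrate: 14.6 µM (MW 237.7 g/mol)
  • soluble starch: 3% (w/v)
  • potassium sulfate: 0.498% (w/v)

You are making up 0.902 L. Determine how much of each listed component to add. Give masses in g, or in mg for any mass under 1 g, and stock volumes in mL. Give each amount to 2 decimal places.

Working volume: 0.902 L.
calcium chloride: C1V1 = C2V2 → 3.31 mM × 902 mL ÷ 629 mM = 4.75 mL
tetracycline: dilute stock: 26 µg/mL × 902 mL ÷ 15000 µg/mL = 1.56 mL
sodium sulfate: 31 mmol/L × 142.04 g/mol × 0.902 L ÷ 1000 = 3.97 g
casamino acids: 0.55 g per 100 mL × 902 mL ÷ 100 = 4.96 g
nickel chloride hexahydrate: 14.6 µmol/L × 237.7 g/mol × 0.902 L ÷ 1000 = 3.13 mg
soluble starch: 3% w/v = 30 g/L → 30 × 0.902 L = 27.06 g
potassium sulfate: 0.498% w/v = 4.98 g/L → 4.98 × 0.902 L = 4.49 g

calcium chloride 4.75 mL; tetracycline 1.56 mL; sodium sulfate 3.97 g; casamino acids 4.96 g; nickel chloride hexahydrate 3.13 mg; soluble starch 27.06 g; potassium sulfate 4.49 g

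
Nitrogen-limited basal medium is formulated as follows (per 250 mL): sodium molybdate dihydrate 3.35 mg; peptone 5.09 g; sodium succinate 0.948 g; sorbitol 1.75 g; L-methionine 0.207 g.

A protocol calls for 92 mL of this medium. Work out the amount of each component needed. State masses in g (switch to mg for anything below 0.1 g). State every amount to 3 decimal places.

Scale factor = 92 mL / 250 mL = 0.368.
sodium molybdate dihydrate: 3.35 mg × (92 mL / 250 mL) = 1.233 mg
peptone: 5.09 g × (92 mL / 250 mL) = 1.873 g
sodium succinate: 0.948 g × (92 mL / 250 mL) = 0.349 g
sorbitol: 1.75 g × (92 mL / 250 mL) = 0.644 g
L-methionine: 0.207 g × (92 mL / 250 mL) = 0.076176 g = 76.176 mg

sodium molybdate dihydrate 1.233 mg; peptone 1.873 g; sodium succinate 0.349 g; sorbitol 0.644 g; L-methionine 76.176 mg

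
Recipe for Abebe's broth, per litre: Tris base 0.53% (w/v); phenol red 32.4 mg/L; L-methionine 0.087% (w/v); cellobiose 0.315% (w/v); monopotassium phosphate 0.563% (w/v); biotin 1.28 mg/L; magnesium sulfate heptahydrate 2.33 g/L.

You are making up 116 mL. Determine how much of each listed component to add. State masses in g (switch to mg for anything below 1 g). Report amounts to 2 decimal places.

Scale factor relative to 1 L: 0.116.
Tris base: 0.53% w/v = 5.3 g/L → 5.3 × 0.116 L = 0.6148 g = 614.80 mg
phenol red: 32.4 mg/L × 0.116 L = 3.76 mg
L-methionine: 0.087% w/v = 0.87 g/L → 0.87 × 0.116 L = 0.10092 g = 100.92 mg
cellobiose: 0.315 g per 100 mL × 116 mL ÷ 100 = 0.3654 g = 365.40 mg
monopotassium phosphate: 0.563% w/v = 5.63 g/L → 5.63 × 0.116 L = 0.65308 g = 653.08 mg
biotin: 1.28 mg/L × 0.116 L = 0.15 mg
magnesium sulfate heptahydrate: 2.33 g/L × 0.116 L = 0.27028 g = 270.28 mg

Tris base 614.80 mg; phenol red 3.76 mg; L-methionine 100.92 mg; cellobiose 365.40 mg; monopotassium phosphate 653.08 mg; biotin 0.15 mg; magnesium sulfate heptahydrate 270.28 mg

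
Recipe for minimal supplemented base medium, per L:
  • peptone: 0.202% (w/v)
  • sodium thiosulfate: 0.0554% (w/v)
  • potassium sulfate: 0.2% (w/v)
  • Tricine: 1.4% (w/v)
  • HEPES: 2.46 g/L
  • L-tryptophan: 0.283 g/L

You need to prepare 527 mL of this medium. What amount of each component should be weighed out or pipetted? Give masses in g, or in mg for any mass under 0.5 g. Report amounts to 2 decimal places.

peptone 1.06 g; sodium thiosulfate 291.96 mg; potassium sulfate 1.05 g; Tricine 7.38 g; HEPES 1.30 g; L-tryptophan 149.14 mg

Scale factor relative to 1 L: 0.527.
peptone: 0.202% w/v = 2.02 g/L → 2.02 × 0.527 L = 1.06 g
sodium thiosulfate: 0.0554% w/v = 0.554 g/L → 0.554 × 0.527 L = 0.291958 g = 291.96 mg
potassium sulfate: 0.2% w/v = 2 g/L → 2 × 0.527 L = 1.05 g
Tricine: 1.4% w/v = 14 g/L → 14 × 0.527 L = 7.38 g
HEPES: 2.46 g/L × 0.527 L = 1.30 g
L-tryptophan: 0.283 g/L × 0.527 L = 0.149141 g = 149.14 mg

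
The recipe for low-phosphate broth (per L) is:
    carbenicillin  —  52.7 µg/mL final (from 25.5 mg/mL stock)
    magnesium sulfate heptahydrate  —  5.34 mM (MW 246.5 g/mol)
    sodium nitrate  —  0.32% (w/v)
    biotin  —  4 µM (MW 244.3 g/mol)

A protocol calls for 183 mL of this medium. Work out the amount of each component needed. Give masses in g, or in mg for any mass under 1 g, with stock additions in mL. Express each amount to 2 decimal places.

Scale factor relative to 1 L: 0.183.
carbenicillin: C1V1 = C2V2 → 52.7 µg/mL × 183 mL ÷ 25500 µg/mL = 0.38 mL
magnesium sulfate heptahydrate: 5.34 mmol/L × 246.5 mg/mmol × 0.183 L = 240.88 mg
sodium nitrate: 0.32% w/v = 3.2 g/L → 3.2 × 0.183 L = 0.5856 g = 585.60 mg
biotin: 4 µmol/L × 244.3 g/mol × 0.183 L ÷ 1000 = 0.18 mg

carbenicillin 0.38 mL; magnesium sulfate heptahydrate 240.88 mg; sodium nitrate 585.60 mg; biotin 0.18 mg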